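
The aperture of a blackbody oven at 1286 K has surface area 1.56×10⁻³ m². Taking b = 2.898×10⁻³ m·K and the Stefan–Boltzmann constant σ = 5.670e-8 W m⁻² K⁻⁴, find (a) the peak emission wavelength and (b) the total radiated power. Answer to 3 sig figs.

(a) λ_max = b/T = 2.898×10⁻³/1286 = 2.253×10⁻⁶ m = 2.25 μm.
Area A = 1.56×10⁻³ m².
(b) P = σAT⁴ = 5.670×10⁻⁸×1.56×10⁻³×(1286)⁴ = 242 W.

λ_max ≈ 2.25 μm; P ≈ 242 W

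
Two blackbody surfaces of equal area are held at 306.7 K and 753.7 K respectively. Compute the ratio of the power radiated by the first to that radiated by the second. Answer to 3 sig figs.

With equal areas, P₁/P₂ = (T₁/T₂)⁴ = (306.7/753.7)⁴ = 0.0274.

P₁/P₂ ≈ 0.0274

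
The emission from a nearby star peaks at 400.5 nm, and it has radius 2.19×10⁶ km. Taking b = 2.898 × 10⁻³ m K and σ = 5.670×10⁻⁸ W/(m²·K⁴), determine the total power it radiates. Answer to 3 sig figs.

P ≈ 9.37×10²⁷ W

Wien's law: T = b/λ_max = 2.898×10⁻³/4.005×10⁻⁷ = 7235.96 K.
Surface area A = 4πR² = 4π(2.19×10⁹ m)² = 6.02696×10¹⁹ m².
Then P = σAT⁴ = 5.670×10⁻⁸×6.02696×10¹⁹×(7235.96)⁴ = 9.37×10²⁷ W.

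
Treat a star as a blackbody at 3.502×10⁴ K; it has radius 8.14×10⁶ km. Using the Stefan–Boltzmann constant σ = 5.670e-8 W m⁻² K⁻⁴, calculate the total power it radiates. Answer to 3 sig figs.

Surface area A = 4πR² = 4π(8.14×10⁹ m)² = 8.32643×10²⁰ m².
P = σAT⁴ = 5.670×10⁻⁸ × 8.32643×10²⁰ × (3.502×10⁴)⁴ = 7.10×10³¹ W.

P ≈ 7.10×10³¹ W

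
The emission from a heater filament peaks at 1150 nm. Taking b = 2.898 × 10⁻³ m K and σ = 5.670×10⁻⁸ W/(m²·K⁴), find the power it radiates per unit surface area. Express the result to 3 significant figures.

I ≈ 2.29×10⁶ W/m²

Wien's law: T = b/λ_max = 2.898×10⁻³/1.150×10⁻⁶ = 2520.00 K.
Then I = σT⁴ = 5.670×10⁻⁸×(2520.00)⁴ = 2.29×10⁶ W/m².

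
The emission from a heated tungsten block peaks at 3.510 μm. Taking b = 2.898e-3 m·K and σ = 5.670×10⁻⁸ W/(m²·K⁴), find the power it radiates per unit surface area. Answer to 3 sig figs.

Wien's law: T = b/λ_max = 2.898×10⁻³/3.510×10⁻⁶ = 825.641 K.
Then I = σT⁴ = 5.670×10⁻⁸×(825.641)⁴ = 2.63×10⁴ W/m².

I ≈ 2.63×10⁴ W/m²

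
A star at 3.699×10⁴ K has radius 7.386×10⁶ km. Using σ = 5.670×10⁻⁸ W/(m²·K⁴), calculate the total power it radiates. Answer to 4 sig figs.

P ≈ 7.277×10³¹ W

Surface area A = 4πR² = 4π(7.386×10⁹ m)² = 6.85533×10²⁰ m².
P = σAT⁴ = 5.670×10⁻⁸ × 6.85533×10²⁰ × (3.699×10⁴)⁴ = 7.277×10³¹ W.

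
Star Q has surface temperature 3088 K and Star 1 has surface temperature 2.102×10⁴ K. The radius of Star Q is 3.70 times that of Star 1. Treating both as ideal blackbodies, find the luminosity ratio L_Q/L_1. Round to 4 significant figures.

L ∝ R²T⁴, so L_Q/L_1 = (R_Q/R_1)²(T_Q/T_1)⁴ = (3.70)² × (3088/2.102×10⁴)⁴ = 13.69 × 4.65777×10⁻⁴ = 6.376×10⁻³.

L_Q/L_1 ≈ 6.376×10⁻³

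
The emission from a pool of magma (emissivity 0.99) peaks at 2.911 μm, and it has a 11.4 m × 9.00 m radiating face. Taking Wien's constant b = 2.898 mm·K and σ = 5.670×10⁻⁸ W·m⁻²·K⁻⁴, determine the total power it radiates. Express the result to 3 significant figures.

Wien's law: T = b/λ_max = 2.898×10⁻³/2.911×10⁻⁶ = 995.534 K.
Area A = 11.4 × 9.00 = 102.6 m².
Then P = εσAT⁴ = 0.99×5.670×10⁻⁸×102.6×(995.534)⁴ = 5.66×10⁶ W.

P ≈ 5.66×10⁶ W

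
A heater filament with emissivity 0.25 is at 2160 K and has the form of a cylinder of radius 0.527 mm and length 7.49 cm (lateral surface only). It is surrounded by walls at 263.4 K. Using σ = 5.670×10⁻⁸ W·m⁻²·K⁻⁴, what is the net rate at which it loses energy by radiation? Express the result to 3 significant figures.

Net loss ≈ 76.5 W

Lateral area A = 2πrL = 2π×5.27×10⁻⁴×0.0749 = 2.48012×10⁻⁴ m².
Net radiated power P_net = εσA(T⁴ − T₀⁴) = 0.25×5.670×10⁻⁸×2.48012×10⁻⁴×(2160⁴ − 263.4⁴).
T⁴ − T₀⁴ = 2.17678×10¹³ − 4.81352×10⁹ = 2.17630×10¹³ K⁴, so P_net = 76.5 W.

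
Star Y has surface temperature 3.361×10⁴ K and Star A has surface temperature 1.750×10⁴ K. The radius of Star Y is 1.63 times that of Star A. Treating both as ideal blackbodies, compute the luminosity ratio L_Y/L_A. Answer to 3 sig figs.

L ∝ R²T⁴, so L_Y/L_A = (R_Y/R_A)²(T_Y/T_A)⁴ = (1.63)² × (3.361×10⁴/1.750×10⁴)⁴ = 2.6569 × 13.6057 = 36.1.

L_Y/L_A ≈ 36.1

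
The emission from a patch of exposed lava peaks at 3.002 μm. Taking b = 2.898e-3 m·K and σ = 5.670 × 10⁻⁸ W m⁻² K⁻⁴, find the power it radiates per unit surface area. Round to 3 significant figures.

Wien's law: T = b/λ_max = 2.898×10⁻³/3.002×10⁻⁶ = 965.356 K.
Then I = σT⁴ = 5.670×10⁻⁸×(965.356)⁴ = 4.92×10⁴ W/m².

I ≈ 4.92×10⁴ W/m²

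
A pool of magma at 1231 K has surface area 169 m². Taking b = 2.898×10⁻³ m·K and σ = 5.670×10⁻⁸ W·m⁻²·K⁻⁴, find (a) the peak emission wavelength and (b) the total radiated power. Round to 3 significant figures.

(a) λ_max = b/T = 2.898×10⁻³/1231 = 2.354×10⁻⁶ m = 2.35 μm.
Area A = 169 m².
(b) P = σAT⁴ = 5.670×10⁻⁸×169×(1231)⁴ = 2.20×10⁷ W.

λ_max ≈ 2.35 μm; P ≈ 2.20×10⁷ W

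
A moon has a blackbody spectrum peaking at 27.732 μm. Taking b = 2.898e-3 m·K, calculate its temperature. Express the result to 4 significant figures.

T ≈ 104.5 K

Wien's law gives T = b/λ_max = (2.898×10⁻³ m·K)/(2.7732×10⁻⁵ m) = 104.5 K.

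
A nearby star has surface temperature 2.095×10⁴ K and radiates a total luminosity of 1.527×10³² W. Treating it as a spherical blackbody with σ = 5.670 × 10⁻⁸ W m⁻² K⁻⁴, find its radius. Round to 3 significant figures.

L = 4πR²σT⁴ ⇒ R = √(L/(4πσT⁴)).
σT⁴ = 1.09224×10¹⁰ W/m², so R = √(1.527×10³²/(4π×1.09224×10¹⁰)) = 3.34×10¹⁰ m.

R ≈ 3.34×10¹⁰ m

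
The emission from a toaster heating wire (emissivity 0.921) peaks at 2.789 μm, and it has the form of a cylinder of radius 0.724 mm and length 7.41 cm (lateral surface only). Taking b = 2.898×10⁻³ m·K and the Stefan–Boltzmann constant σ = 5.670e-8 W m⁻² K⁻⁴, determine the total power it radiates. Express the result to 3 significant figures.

P ≈ 20.5 W

Wien's law: T = b/λ_max = 2.898×10⁻³/2.789×10⁻⁶ = 1039.08 K.
Lateral area A = 2πrL = 2π×7.24×10⁻⁴×0.0741 = 3.37083×10⁻⁴ m².
Then P = εσAT⁴ = 0.921×5.670×10⁻⁸×3.37083×10⁻⁴×(1039.08)⁴ = 20.5 W.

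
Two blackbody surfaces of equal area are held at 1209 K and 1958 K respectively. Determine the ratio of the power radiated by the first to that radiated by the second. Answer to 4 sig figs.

With equal areas, P₁/P₂ = (T₁/T₂)⁴ = (1209/1958)⁴ = 0.1454.

P₁/P₂ ≈ 0.1454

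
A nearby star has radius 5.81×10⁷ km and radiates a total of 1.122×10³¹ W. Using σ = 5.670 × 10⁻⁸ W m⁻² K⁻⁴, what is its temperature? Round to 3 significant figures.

Surface area A = 4πR² = 4π(5.81×10¹⁰ m)² = 4.24192×10²² m².
P = σAT⁴ ⇒ T = (P/(σA))^(1/4) = (1.122×10³¹/(5.670×10⁻⁸×4.24192×10²²))^(1/4) = 8.26×10³ K.

T ≈ 8.26×10³ K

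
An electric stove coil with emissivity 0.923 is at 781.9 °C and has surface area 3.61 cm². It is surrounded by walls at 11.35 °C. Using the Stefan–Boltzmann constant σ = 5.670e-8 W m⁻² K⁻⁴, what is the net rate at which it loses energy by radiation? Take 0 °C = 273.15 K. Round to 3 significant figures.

T = 781.9 °C + 273.15 = 1055.05 K.
Surroundings: T = 11.35 °C + 273.15 = 284.50 K.
Area A = 3.61 cm² = 3.61×10⁻⁴ m².
Net radiated power P_net = εσA(T⁴ − T₀⁴) = 0.923×5.670×10⁻⁸×3.61×10⁻⁴×(1055.05⁴ − 284.50⁴).
T⁴ − T₀⁴ = 1.23906×10¹² − 6.55132×10⁹ = 1.23251×10¹² K⁴, so P_net = 23.3 W.

Net loss ≈ 23.3 W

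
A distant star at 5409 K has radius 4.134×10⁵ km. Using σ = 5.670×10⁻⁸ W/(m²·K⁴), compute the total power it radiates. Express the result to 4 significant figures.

Surface area A = 4πR² = 4π(4.134×10⁸ m)² = 2.14759×10¹⁸ m².
P = σAT⁴ = 5.670×10⁻⁸ × 2.14759×10¹⁸ × (5409)⁴ = 1.042×10²⁶ W.

P ≈ 1.042×10²⁶ W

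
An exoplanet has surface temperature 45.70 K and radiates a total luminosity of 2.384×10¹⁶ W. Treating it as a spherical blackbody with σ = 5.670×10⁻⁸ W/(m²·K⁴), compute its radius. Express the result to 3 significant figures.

L = 4πR²σT⁴ ⇒ R = √(L/(4πσT⁴)).
σT⁴ = 0.247314 W/m², so R = √(2.384×10¹⁶/(4π×0.247314)) = 8.76×10⁷ m.

R ≈ 8.76×10⁷ m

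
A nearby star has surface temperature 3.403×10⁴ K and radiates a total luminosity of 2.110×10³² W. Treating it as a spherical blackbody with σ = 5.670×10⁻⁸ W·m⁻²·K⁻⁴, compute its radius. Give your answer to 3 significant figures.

L = 4πR²σT⁴ ⇒ R = √(L/(4πσT⁴)).
σT⁴ = 7.60380×10¹⁰ W/m², so R = √(2.110×10³²/(4π×7.60380×10¹⁰)) = 1.49×10¹⁰ m.

R ≈ 1.49×10¹⁰ m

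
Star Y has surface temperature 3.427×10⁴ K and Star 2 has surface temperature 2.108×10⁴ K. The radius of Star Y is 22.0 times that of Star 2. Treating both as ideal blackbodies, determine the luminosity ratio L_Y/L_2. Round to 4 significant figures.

L_Y/L_2 ≈ 3381

L ∝ R²T⁴, so L_Y/L_2 = (R_Y/R_2)²(T_Y/T_2)⁴ = (22.0)² × (3.427×10⁴/2.108×10⁴)⁴ = 484 × 6.98512 = 3381.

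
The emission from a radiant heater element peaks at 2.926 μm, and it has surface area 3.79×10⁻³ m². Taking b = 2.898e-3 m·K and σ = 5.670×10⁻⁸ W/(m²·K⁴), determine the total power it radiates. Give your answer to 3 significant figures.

Wien's law: T = b/λ_max = 2.898×10⁻³/2.926×10⁻⁶ = 990.431 K.
Area A = 3.79×10⁻³ m².
Then P = σAT⁴ = 5.670×10⁻⁸×3.79×10⁻³×(990.431)⁴ = 207 W.

P ≈ 207 W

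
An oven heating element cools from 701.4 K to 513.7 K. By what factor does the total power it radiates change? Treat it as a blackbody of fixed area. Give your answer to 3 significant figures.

P ∝ T⁴, so P₂/P₁ = (T₂/T₁)⁴ = (513.7/701.4)⁴ = (0.732392)⁴ = 0.288.

P₂/P₁ ≈ 0.288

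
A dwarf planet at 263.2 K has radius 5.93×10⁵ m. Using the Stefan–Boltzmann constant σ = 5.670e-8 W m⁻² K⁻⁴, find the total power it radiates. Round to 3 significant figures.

P ≈ 1.20×10¹⁵ W

Surface area A = 4πR² = 4π(5.93×10⁵ m)² = 4.41895×10¹² m².
P = σAT⁴ = 5.670×10⁻⁸ × 4.41895×10¹² × (263.2)⁴ = 1.20×10¹⁵ W.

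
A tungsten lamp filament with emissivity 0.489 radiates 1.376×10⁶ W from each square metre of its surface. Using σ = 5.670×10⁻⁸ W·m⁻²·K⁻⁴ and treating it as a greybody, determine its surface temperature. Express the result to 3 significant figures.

I = εσT⁴, so T = (I/εσ)^(1/4) = (1.376×10⁶/(0.489×5.670×10⁻⁸))^(1/4) = 2.65×10³ K.

T ≈ 2.65×10³ K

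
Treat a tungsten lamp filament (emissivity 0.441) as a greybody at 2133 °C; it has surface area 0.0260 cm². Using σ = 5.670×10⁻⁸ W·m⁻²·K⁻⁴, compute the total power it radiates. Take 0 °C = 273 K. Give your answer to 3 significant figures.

T = 2133 °C + 273 = 2406 K.
Area A = 0.0260 cm² = 2.60×10⁻⁶ m².
P = εσAT⁴ = 0.441 × 5.670×10⁻⁸ × 2.60×10⁻⁶ × (2406)⁴ = 2.18 W.

P ≈ 2.18 W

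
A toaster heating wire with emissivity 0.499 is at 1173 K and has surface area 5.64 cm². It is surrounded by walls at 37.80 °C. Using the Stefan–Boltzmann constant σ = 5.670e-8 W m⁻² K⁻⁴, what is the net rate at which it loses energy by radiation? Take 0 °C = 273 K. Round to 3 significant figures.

Net loss ≈ 30.1 W

Surroundings: T = 37.80 °C + 273 = 310.80 K.
Area A = 5.64 cm² = 5.64×10⁻⁴ m².
Net radiated power P_net = εσA(T⁴ − T₀⁴) = 0.499×5.670×10⁻⁸×5.64×10⁻⁴×(1173⁴ − 310.80⁴).
T⁴ − T₀⁴ = 1.89318×10¹² − 9.33091×10⁹ = 1.88385×10¹² K⁴, so P_net = 30.1 W.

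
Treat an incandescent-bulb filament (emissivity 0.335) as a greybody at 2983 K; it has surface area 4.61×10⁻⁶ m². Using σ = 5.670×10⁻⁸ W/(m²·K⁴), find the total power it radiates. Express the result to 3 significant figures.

Area A = 4.61×10⁻⁶ m².
P = εσAT⁴ = 0.335 × 5.670×10⁻⁸ × 4.61×10⁻⁶ × (2983)⁴ = 6.93 W.

P ≈ 6.93 W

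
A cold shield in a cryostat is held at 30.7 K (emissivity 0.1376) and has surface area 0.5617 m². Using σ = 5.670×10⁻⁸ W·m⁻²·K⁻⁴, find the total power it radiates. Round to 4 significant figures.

Area A = 0.5617 m².
P = εσAT⁴ = 0.1376 × 5.670×10⁻⁸ × 0.5617 × (30.7)⁴ = 3.893×10⁻³ W.

P ≈ 3.893×10⁻³ W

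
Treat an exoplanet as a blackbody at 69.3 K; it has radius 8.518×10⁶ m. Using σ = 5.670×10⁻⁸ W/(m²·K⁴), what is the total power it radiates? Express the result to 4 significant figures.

Surface area A = 4πR² = 4π(8.518×10⁶ m)² = 9.11770×10¹⁴ m².
P = σAT⁴ = 5.670×10⁻⁸ × 9.11770×10¹⁴ × (69.3)⁴ = 1.192×10¹⁵ W.

P ≈ 1.192×10¹⁵ W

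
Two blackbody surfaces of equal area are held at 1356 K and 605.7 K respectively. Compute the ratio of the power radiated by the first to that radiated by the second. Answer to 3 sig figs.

With equal areas, P₁/P₂ = (T₁/T₂)⁴ = (1356/605.7)⁴ = 25.1.

P₁/P₂ ≈ 25.1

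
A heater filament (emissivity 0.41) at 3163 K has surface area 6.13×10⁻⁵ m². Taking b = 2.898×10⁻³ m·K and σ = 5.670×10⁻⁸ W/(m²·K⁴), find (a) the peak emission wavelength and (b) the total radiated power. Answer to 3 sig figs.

(a) λ_max = b/T = 2.898×10⁻³/3163 = 9.162×10⁻⁷ m = 0.916 μm.
Area A = 6.13×10⁻⁵ m².
(b) P = εσAT⁴ = 0.41×5.670×10⁻⁸×6.13×10⁻⁵×(3163)⁴ = 143 W.

λ_max ≈ 0.916 μm; P ≈ 143 W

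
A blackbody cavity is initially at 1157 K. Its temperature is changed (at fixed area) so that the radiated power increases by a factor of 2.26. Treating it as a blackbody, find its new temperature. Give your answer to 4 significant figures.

T₂ ≈ 1419 K

P ∝ T⁴, so T₂/T₁ = (P₂/P₁)^(1/4) = (2.26)^(1/4) = 1.22610.
T₂ = 1157 × 1.22610 = 1419 K.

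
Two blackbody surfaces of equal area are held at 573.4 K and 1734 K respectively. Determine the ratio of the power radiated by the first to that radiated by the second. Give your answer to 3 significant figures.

P₁/P₂ ≈ 0.0120

With equal areas, P₁/P₂ = (T₁/T₂)⁴ = (573.4/1734)⁴ = 0.0120.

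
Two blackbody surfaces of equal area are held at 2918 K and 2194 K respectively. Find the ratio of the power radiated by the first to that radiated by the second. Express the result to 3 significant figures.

P₁/P₂ ≈ 3.13

With equal areas, P₁/P₂ = (T₁/T₂)⁴ = (2918/2194)⁴ = 3.13.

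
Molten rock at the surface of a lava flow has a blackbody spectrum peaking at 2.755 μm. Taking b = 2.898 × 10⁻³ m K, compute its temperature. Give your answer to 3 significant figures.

Wien's law gives T = b/λ_max = (2.898×10⁻³ m·K)/(2.755×10⁻⁶ m) = 1.05×10³ K.

T ≈ 1.05×10³ K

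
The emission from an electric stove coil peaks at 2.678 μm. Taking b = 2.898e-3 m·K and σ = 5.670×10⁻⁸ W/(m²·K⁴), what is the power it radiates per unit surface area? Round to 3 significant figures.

Wien's law: T = b/λ_max = 2.898×10⁻³/2.678×10⁻⁶ = 1082.15 K.
Then I = σT⁴ = 5.670×10⁻⁸×(1082.15)⁴ = 7.78×10⁴ W/m².

I ≈ 7.78×10⁴ W/m²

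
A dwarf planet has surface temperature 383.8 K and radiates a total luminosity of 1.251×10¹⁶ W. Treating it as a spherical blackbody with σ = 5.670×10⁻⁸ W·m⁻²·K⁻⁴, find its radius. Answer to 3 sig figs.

L = 4πR²σT⁴ ⇒ R = √(L/(4πσT⁴)).
σT⁴ = 1230.28 W/m², so R = √(1.251×10¹⁶/(4π×1230.28)) = 9.00×10⁵ m.

R ≈ 9.00×10⁵ m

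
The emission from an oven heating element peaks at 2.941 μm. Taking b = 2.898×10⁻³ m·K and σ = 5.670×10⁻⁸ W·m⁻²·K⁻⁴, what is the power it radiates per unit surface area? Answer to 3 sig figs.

I ≈ 5.35×10⁴ W/m²

Wien's law: T = b/λ_max = 2.898×10⁻³/2.941×10⁻⁶ = 985.379 K.
Then I = σT⁴ = 5.670×10⁻⁸×(985.379)⁴ = 5.35×10⁴ W/m².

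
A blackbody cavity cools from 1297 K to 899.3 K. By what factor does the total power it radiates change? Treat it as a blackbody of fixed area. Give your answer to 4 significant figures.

P₂/P₁ ≈ 0.2311

P ∝ T⁴, so P₂/P₁ = (T₂/T₁)⁴ = (899.3/1297)⁴ = (0.693369)⁴ = 0.2311.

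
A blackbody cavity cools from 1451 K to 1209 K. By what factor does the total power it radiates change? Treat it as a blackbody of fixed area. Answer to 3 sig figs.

P₂/P₁ ≈ 0.482

P ∝ T⁴, so P₂/P₁ = (T₂/T₁)⁴ = (1209/1451)⁴ = (0.833218)⁴ = 0.482.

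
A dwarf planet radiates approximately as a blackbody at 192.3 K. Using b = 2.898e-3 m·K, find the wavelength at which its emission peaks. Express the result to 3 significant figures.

λ_max ≈ 15.1 μm

Wien's displacement law: λ_max = b/T = (2.898×10⁻³ m·K)/(192.3 K) = 1.507×10⁻⁵ m.
That is 15.1 μm, in the infrared range.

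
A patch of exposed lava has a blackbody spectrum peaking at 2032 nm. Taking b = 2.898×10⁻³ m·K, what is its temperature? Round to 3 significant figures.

T ≈ 1.43×10³ K

Wien's law gives T = b/λ_max = (2.898×10⁻³ m·K)/(2.032×10⁻⁶ m) = 1.43×10³ K.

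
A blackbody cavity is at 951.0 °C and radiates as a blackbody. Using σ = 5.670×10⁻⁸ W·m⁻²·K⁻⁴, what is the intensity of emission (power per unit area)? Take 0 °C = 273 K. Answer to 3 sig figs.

T = 951.0 °C + 273 = 1224.0 K.
Stefan–Boltzmann: I = σT⁴ = 5.670×10⁻⁸ × (1224.0)⁴ = 1.27×10⁵ W/m².

I ≈ 1.27×10⁵ W/m²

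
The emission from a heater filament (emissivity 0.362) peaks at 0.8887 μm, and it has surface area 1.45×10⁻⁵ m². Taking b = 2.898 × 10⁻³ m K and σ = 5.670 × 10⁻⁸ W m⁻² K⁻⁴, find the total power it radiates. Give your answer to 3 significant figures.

P ≈ 33.7 W

Wien's law: T = b/λ_max = 2.898×10⁻³/8.887×10⁻⁷ = 3260.94 K.
Area A = 1.45×10⁻⁵ m².
Then P = εσAT⁴ = 0.362×5.670×10⁻⁸×1.45×10⁻⁵×(3260.94)⁴ = 33.7 W.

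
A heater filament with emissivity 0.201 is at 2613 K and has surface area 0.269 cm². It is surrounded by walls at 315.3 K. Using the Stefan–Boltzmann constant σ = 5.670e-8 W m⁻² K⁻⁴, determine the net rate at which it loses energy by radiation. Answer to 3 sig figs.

Area A = 0.269 cm² = 2.69×10⁻⁵ m².
Net radiated power P_net = εσA(T⁴ − T₀⁴) = 0.201×5.670×10⁻⁸×2.69×10⁻⁵×(2613⁴ − 315.3⁴).
T⁴ − T₀⁴ = 4.66184×10¹³ − 9.88316×10⁹ = 4.66085×10¹³ K⁴, so P_net = 14.3 W.

Net loss ≈ 14.3 W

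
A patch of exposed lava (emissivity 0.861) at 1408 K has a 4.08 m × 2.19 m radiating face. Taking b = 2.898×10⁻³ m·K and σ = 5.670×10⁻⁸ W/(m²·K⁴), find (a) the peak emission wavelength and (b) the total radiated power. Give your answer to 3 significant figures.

λ_max ≈ 2.06 μm; P ≈ 1.71×10⁶ W

(a) λ_max = b/T = 2.898×10⁻³/1408 = 2.058×10⁻⁶ m = 2.06 μm.
Area A = 4.08 × 2.19 = 8.9352 m².
(b) P = εσAT⁴ = 0.861×5.670×10⁻⁸×8.9352×(1408)⁴ = 1.71×10⁶ W.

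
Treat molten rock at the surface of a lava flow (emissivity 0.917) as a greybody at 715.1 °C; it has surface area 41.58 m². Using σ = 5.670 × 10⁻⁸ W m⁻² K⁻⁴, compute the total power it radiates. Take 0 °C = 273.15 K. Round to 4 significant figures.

T = 715.1 °C + 273.15 = 988.25 K.
Area A = 41.58 m².
P = εσAT⁴ = 0.917 × 5.670×10⁻⁸ × 41.58 × (988.25)⁴ = 2.062×10⁶ W.

P ≈ 2.062×10⁶ W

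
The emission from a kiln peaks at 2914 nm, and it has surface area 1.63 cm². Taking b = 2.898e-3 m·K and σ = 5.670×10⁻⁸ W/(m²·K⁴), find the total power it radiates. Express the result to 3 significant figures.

Wien's law: T = b/λ_max = 2.898×10⁻³/2.914×10⁻⁶ = 994.509 K.
Area A = 1.63 cm² = 1.63×10⁻⁴ m².
Then P = σAT⁴ = 5.670×10⁻⁸×1.63×10⁻⁴×(994.509)⁴ = 9.04 W.

P ≈ 9.04 W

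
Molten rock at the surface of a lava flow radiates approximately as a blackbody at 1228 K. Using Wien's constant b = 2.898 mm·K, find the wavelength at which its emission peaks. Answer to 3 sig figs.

λ_max ≈ 2.36×10³ nm

Wien's displacement law: λ_max = b/T = (2.898×10⁻³ m·K)/(1228 K) = 2.360×10⁻⁶ m.
That is 2.36×10³ nm, in the infrared range.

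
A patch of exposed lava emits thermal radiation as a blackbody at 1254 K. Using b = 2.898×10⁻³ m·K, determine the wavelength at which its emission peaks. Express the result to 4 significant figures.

λ_max ≈ 2.311 μm

Wien's displacement law: λ_max = b/T = (2.898×10⁻³ m·K)/(1254 K) = 2.3110×10⁻⁶ m.
That is 2.311 μm, in the infrared range.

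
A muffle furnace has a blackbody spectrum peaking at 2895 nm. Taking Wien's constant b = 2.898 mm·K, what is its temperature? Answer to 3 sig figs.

T ≈ 1.00×10³ K

Wien's law gives T = b/λ_max = (2.898×10⁻³ m·K)/(2.895×10⁻⁶ m) = 1.00×10³ K.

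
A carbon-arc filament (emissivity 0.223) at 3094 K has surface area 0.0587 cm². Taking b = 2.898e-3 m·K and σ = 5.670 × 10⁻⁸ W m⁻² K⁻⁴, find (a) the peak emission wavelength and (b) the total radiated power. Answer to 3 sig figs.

(a) λ_max = b/T = 2.898×10⁻³/3094 = 9.367×10⁻⁷ m = 0.937 μm.
Area A = 0.0587 cm² = 5.87×10⁻⁶ m².
(b) P = εσAT⁴ = 0.223×5.670×10⁻⁸×5.87×10⁻⁶×(3094)⁴ = 6.80 W.

λ_max ≈ 0.937 μm; P ≈ 6.80 W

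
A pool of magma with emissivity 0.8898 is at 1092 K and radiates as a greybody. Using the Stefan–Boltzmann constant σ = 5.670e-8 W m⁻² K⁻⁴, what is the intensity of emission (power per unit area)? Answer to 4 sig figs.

Stefan–Boltzmann: I = εσT⁴ = 0.8898 × 5.670×10⁻⁸ × (1092)⁴ = 7.174×10⁴ W/m².

I ≈ 7.174×10⁴ W/m²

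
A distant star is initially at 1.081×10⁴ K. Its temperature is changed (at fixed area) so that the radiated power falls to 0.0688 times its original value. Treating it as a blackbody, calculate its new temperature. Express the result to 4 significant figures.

P ∝ T⁴, so T₂/T₁ = (P₂/P₁)^(1/4) = (0.0688)^(1/4) = 0.512150.
T₂ = 1.081×10⁴ × 0.512150 = 5536 K.

T₂ ≈ 5536 K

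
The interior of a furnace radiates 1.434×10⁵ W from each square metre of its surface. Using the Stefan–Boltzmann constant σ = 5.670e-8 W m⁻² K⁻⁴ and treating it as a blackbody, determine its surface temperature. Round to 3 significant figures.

I = σT⁴, so T = (I/σ)^(1/4) = (1.434×10⁵/(5.670×10⁻⁸))^(1/4) = 1.26×10³ K.

T ≈ 1.26×10³ K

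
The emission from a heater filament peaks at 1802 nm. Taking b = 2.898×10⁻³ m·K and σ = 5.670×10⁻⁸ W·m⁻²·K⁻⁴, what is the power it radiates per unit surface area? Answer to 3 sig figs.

Wien's law: T = b/λ_max = 2.898×10⁻³/1.802×10⁻⁶ = 1608.21 K.
Then I = σT⁴ = 5.670×10⁻⁸×(1608.21)⁴ = 3.79×10⁵ W/m².

I ≈ 3.79×10⁵ W/m²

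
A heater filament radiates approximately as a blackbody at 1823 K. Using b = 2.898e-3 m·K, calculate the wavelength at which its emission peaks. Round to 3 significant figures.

Wien's displacement law: λ_max = b/T = (2.898×10⁻³ m·K)/(1823 K) = 1.590×10⁻⁶ m.
That is 1.59 μm, in the infrared range.

λ_max ≈ 1.59 μm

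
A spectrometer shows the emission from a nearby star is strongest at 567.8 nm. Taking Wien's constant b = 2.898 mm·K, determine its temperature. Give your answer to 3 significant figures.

Wien's law gives T = b/λ_max = (2.898×10⁻³ m·K)/(5.678×10⁻⁷ m) = 5.10×10³ K.

T ≈ 5.10×10³ K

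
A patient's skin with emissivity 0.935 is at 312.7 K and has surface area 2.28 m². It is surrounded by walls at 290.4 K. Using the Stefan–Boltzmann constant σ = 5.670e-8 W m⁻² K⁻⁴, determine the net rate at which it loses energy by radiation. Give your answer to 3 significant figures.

Net loss ≈ 296 W

Area A = 2.28 m².
Net radiated power P_net = εσA(T⁴ − T₀⁴) = 0.935×5.670×10⁻⁸×2.28×(312.7⁴ − 290.4⁴).
T⁴ − T₀⁴ = 9.56118×10⁹ − 7.11191×10⁹ = 2.44927×10⁹ K⁴, so P_net = 296 W.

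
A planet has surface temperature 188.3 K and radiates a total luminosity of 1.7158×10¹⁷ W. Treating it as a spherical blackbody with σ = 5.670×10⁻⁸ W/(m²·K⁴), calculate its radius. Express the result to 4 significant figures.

L = 4πR²σT⁴ ⇒ R = √(L/(4πσT⁴)).
σT⁴ = 71.2827 W/m², so R = √(1.7158×10¹⁷/(4π×71.2827)) = 1.384×10⁷ m.

R ≈ 1.384×10⁷ m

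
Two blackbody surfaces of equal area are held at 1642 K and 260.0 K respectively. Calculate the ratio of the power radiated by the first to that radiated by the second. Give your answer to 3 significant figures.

With equal areas, P₁/P₂ = (T₁/T₂)⁴ = (1642/260.0)⁴ = 1.59×10³.

P₁/P₂ ≈ 1.59×10³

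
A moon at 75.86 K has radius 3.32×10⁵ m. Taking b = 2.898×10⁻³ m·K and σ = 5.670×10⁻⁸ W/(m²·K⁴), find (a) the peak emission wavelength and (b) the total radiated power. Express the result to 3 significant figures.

λ_max ≈ 38.2 μm; P ≈ 2.60×10¹² W

(a) λ_max = b/T = 2.898×10⁻³/75.86 = 3.820×10⁻⁵ m = 38.2 μm.
Surface area A = 4πR² = 4π(3.32×10⁵ m)² = 1.38512×10¹² m².
(b) P = σAT⁴ = 5.670×10⁻⁸×1.38512×10¹²×(75.86)⁴ = 2.60×10¹² W.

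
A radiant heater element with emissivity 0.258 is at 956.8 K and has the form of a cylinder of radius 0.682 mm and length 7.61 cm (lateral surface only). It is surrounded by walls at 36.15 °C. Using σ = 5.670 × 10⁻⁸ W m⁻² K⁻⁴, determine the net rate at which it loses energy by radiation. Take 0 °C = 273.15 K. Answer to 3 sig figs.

Surroundings: T = 36.15 °C + 273.15 = 309.30 K.
Lateral area A = 2πrL = 2π×6.82×10⁻⁴×0.0761 = 3.26099×10⁻⁴ m².
Net radiated power P_net = εσA(T⁴ − T₀⁴) = 0.258×5.670×10⁻⁸×3.26099×10⁻⁴×(956.8⁴ − 309.30⁴).
T⁴ − T₀⁴ = 8.38078×10¹¹ − 9.15208×10⁹ = 8.28926×10¹¹ K⁴, so P_net = 3.95 W.

Net loss ≈ 3.95 W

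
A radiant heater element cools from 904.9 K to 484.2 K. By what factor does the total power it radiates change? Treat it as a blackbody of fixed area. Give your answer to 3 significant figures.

P ∝ T⁴, so P₂/P₁ = (T₂/T₁)⁴ = (484.2/904.9)⁴ = (0.535087)⁴ = 0.0820.

P₂/P₁ ≈ 0.0820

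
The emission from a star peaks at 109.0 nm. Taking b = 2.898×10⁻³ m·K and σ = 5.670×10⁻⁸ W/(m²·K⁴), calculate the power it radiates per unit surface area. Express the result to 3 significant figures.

I ≈ 2.83×10¹⁰ W/m²

Wien's law: T = b/λ_max = 2.898×10⁻³/1.090×10⁻⁷ = 26587.2 K.
Then I = σT⁴ = 5.670×10⁻⁸×(26587.2)⁴ = 2.83×10¹⁰ W/m².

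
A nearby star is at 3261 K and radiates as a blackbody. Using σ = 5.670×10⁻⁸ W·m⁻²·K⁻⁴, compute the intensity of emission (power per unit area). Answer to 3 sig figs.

I ≈ 6.41×10⁶ W/m²

Stefan–Boltzmann: I = σT⁴ = 5.670×10⁻⁸ × (3261)⁴ = 6.41×10⁶ W/m².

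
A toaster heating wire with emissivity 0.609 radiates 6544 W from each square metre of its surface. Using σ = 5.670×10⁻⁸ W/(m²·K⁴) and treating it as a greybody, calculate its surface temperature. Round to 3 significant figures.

I = εσT⁴, so T = (I/εσ)^(1/4) = (6544/(0.609×5.670×10⁻⁸))^(1/4) = 660 K.

T ≈ 660 K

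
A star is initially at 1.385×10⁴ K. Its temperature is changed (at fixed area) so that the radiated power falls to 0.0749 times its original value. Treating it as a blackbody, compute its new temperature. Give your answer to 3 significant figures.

T₂ ≈ 7.25×10³ K

P ∝ T⁴, so T₂/T₁ = (P₂/P₁)^(1/4) = (0.0749)^(1/4) = 0.523143.
T₂ = 1.385×10⁴ × 0.523143 = 7.25×10³ K.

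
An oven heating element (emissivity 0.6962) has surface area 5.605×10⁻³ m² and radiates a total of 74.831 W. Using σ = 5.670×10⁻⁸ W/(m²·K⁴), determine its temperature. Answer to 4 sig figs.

Area A = 5.605×10⁻³ m².
P = εσAT⁴ ⇒ T = (P/(εσA))^(1/4) = (74.831/(0.6962×5.670×10⁻⁸×5.605×10⁻³))^(1/4) = 762.6 K.

T ≈ 762.6 K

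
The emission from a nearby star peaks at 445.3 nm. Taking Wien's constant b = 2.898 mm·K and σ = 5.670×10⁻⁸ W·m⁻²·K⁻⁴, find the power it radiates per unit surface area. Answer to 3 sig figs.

I ≈ 1.02×10⁸ W/m²

Wien's law: T = b/λ_max = 2.898×10⁻³/4.453×10⁻⁷ = 6507.97 K.
Then I = σT⁴ = 5.670×10⁻⁸×(6507.97)⁴ = 1.02×10⁸ W/m².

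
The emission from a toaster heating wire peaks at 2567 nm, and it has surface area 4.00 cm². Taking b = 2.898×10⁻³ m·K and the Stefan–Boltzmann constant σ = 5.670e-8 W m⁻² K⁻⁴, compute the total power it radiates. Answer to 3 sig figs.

P ≈ 36.8 W

Wien's law: T = b/λ_max = 2.898×10⁻³/2.567×10⁻⁶ = 1128.94 K.
Area A = 4.00 cm² = 4.00×10⁻⁴ m².
Then P = σAT⁴ = 5.670×10⁻⁸×4.00×10⁻⁴×(1128.94)⁴ = 36.8 W.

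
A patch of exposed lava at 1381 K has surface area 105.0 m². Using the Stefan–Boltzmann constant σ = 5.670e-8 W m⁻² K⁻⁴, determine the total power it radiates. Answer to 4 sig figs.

Area A = 105.0 m².
P = σAT⁴ = 5.670×10⁻⁸ × 105.0 × (1381)⁴ = 2.165×10⁷ W.

P ≈ 2.165×10⁷ W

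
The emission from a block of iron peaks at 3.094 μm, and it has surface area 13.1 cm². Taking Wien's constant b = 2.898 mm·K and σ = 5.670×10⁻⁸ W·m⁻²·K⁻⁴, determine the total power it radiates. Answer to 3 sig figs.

Wien's law: T = b/λ_max = 2.898×10⁻³/3.094×10⁻⁶ = 936.652 K.
Area A = 13.1 cm² = 1.31×10⁻³ m².
Then P = σAT⁴ = 5.670×10⁻⁸×1.31×10⁻³×(936.652)⁴ = 57.2 W.

P ≈ 57.2 W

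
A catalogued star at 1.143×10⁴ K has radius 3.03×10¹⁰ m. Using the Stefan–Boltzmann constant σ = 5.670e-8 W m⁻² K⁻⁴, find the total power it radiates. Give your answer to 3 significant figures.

P ≈ 1.12×10³¹ W

Surface area A = 4πR² = 4π(3.03×10¹⁰ m)² = 1.15371×10²² m².
P = σAT⁴ = 5.670×10⁻⁸ × 1.15371×10²² × (1.143×10⁴)⁴ = 1.12×10³¹ W.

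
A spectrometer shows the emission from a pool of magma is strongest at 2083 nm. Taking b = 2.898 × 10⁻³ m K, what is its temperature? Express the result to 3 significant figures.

T ≈ 1.39×10³ K

Wien's law gives T = b/λ_max = (2.898×10⁻³ m·K)/(2.083×10⁻⁶ m) = 1.39×10³ K.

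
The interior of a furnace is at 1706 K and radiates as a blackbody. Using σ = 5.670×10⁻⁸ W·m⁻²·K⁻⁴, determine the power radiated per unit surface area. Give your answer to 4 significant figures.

I ≈ 4.803×10⁵ W/m²

Stefan–Boltzmann: I = σT⁴ = 5.670×10⁻⁸ × (1706)⁴ = 4.803×10⁵ W/m².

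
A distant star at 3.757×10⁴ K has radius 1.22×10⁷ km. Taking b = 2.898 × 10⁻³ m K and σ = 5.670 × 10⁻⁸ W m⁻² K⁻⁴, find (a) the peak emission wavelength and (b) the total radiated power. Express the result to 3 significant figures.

(a) λ_max = b/T = 2.898×10⁻³/3.757×10⁴ = 7.714×10⁻⁸ m = 77.1 nm.
Surface area A = 4πR² = 4π(1.22×10¹⁰ m)² = 1.87038×10²¹ m².
(b) P = σAT⁴ = 5.670×10⁻⁸×1.87038×10²¹×(3.757×10⁴)⁴ = 2.11×10³² W.

λ_max ≈ 77.1 nm; P ≈ 2.11×10³² W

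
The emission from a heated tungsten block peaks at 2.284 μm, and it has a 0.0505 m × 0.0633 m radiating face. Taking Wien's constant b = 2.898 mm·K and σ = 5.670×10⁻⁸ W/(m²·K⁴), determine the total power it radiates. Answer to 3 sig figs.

P ≈ 470 W

Wien's law: T = b/λ_max = 2.898×10⁻³/2.284×10⁻⁶ = 1268.83 K.
Area A = 0.0505 × 0.0633 = 3.19665×10⁻³ m².
Then P = σAT⁴ = 5.670×10⁻⁸×3.19665×10⁻³×(1268.83)⁴ = 470 W.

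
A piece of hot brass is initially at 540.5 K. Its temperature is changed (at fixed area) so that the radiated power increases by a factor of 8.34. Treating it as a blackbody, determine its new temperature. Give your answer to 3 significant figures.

P ∝ T⁴, so T₂/T₁ = (P₂/P₁)^(1/4) = (8.34)^(1/4) = 1.69938.
T₂ = 540.5 × 1.69938 = 919 K.

T₂ ≈ 919 K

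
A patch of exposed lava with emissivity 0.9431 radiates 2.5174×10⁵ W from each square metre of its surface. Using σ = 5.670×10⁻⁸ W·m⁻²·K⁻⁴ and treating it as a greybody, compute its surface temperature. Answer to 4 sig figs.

T ≈ 1473 K

I = εσT⁴, so T = (I/εσ)^(1/4) = (2.5174×10⁵/(0.9431×5.670×10⁻⁸))^(1/4) = 1473 K.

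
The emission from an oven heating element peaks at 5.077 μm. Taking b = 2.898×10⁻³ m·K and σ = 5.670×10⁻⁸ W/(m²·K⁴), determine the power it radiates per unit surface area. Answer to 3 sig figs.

I ≈ 6.02×10³ W/m²

Wien's law: T = b/λ_max = 2.898×10⁻³/5.077×10⁻⁶ = 570.810 K.
Then I = σT⁴ = 5.670×10⁻⁸×(570.810)⁴ = 6.02×10³ W/m².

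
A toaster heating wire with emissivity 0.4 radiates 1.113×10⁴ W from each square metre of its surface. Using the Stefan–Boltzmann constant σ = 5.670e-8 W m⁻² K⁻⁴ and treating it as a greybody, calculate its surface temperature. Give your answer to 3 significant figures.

T ≈ 837 K

I = εσT⁴, so T = (I/εσ)^(1/4) = (1.113×10⁴/(0.4×5.670×10⁻⁸))^(1/4) = 837 K.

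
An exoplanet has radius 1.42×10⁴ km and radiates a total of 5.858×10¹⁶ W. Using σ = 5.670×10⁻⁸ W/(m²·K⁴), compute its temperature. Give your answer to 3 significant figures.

Surface area A = 4πR² = 4π(1.42×10⁷ m)² = 2.53388×10¹⁵ m².
P = σAT⁴ ⇒ T = (P/(σA))^(1/4) = (5.858×10¹⁶/(5.670×10⁻⁸×2.53388×10¹⁵))^(1/4) = 142 K.

T ≈ 142 K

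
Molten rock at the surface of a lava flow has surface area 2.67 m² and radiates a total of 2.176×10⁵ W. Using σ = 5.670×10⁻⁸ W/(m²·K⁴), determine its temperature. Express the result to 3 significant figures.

T ≈ 1.09×10³ K

Area A = 2.67 m².
P = σAT⁴ ⇒ T = (P/(σA))^(1/4) = (2.176×10⁵/(5.670×10⁻⁸×2.67))^(1/4) = 1.09×10³ K.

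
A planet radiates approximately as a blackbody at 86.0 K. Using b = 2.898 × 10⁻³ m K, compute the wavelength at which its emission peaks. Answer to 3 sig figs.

Wien's displacement law: λ_max = b/T = (2.898×10⁻³ m·K)/(86.0 K) = 3.370×10⁻⁵ m.
That is 33.7 μm, in the infrared range.

λ_max ≈ 33.7 μm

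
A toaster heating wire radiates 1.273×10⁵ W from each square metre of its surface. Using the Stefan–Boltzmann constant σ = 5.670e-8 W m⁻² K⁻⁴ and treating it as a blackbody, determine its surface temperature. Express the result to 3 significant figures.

I = σT⁴, so T = (I/σ)^(1/4) = (1.273×10⁵/(5.670×10⁻⁸))^(1/4) = 1.22×10³ K.

T ≈ 1.22×10³ K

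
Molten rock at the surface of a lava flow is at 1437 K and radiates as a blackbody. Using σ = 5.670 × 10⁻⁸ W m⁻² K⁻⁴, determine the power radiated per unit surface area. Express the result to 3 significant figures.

Stefan–Boltzmann: I = σT⁴ = 5.670×10⁻⁸ × (1437)⁴ = 2.42×10⁵ W/m².

I ≈ 2.42×10⁵ W/m²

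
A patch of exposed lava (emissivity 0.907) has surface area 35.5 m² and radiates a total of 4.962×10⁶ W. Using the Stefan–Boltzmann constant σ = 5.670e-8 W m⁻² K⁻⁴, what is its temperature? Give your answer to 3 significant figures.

Area A = 35.5 m².
P = εσAT⁴ ⇒ T = (P/(εσA))^(1/4) = (4.962×10⁶/(0.907×5.670×10⁻⁸×35.5))^(1/4) = 1.28×10³ K.

T ≈ 1.28×10³ K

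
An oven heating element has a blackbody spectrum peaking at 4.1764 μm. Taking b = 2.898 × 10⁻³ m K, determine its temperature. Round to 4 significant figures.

Wien's law gives T = b/λ_max = (2.898×10⁻³ m·K)/(4.1764×10⁻⁶ m) = 693.9 K.

T ≈ 693.9 K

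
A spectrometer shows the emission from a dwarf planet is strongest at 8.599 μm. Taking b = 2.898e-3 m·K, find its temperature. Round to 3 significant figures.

T ≈ 337 K

Wien's law gives T = b/λ_max = (2.898×10⁻³ m·K)/(8.599×10⁻⁶ m) = 337 K.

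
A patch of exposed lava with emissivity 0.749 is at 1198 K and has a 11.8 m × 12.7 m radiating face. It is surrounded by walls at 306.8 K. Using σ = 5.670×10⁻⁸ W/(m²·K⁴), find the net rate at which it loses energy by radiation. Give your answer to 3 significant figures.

Area A = 11.8 × 12.7 = 149.86 m².
Net radiated power P_net = εσA(T⁴ − T₀⁴) = 0.749×5.670×10⁻⁸×149.86×(1198⁴ − 306.8⁴).
T⁴ − T₀⁴ = 2.05981×10¹² − 8.85975×10⁹ = 2.05095×10¹² K⁴, so P_net = 1.31×10⁷ W.

Net loss ≈ 1.31×10⁷ W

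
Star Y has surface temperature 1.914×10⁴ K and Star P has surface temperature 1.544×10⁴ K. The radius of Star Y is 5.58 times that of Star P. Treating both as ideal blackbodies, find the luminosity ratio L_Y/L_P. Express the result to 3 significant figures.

L ∝ R²T⁴, so L_Y/L_P = (R_Y/R_P)²(T_Y/T_P)⁴ = (5.58)² × (1.914×10⁴/1.544×10⁴)⁴ = 31.1364 × 2.36145 = 73.5.

L_Y/L_P ≈ 73.5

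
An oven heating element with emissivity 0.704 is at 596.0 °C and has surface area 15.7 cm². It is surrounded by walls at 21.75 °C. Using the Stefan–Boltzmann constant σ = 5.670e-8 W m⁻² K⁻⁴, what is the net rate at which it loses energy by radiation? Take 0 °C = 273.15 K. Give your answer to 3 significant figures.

Net loss ≈ 35.3 W

T = 596.0 °C + 273.15 = 869.15 K.
Surroundings: T = 21.75 °C + 273.15 = 294.90 K.
Area A = 15.7 cm² = 1.57×10⁻³ m².
Net radiated power P_net = εσA(T⁴ − T₀⁴) = 0.704×5.670×10⁻⁸×1.57×10⁻³×(869.15⁴ − 294.90⁴).
T⁴ − T₀⁴ = 5.70662×10¹¹ − 7.56309×10⁹ = 5.63099×10¹¹ K⁴, so P_net = 35.3 W.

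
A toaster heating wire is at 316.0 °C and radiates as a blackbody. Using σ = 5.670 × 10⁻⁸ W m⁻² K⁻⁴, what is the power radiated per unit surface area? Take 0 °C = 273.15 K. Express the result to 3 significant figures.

I ≈ 6.83×10³ W/m²

T = 316.0 °C + 273.15 = 589.15 K.
Stefan–Boltzmann: I = σT⁴ = 5.670×10⁻⁸ × (589.15)⁴ = 6.83×10³ W/m².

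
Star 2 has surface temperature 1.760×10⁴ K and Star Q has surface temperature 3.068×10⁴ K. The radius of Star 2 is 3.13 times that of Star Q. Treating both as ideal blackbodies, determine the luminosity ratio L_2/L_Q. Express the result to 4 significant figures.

L_2/L_Q ≈ 1.061

L ∝ R²T⁴, so L_2/L_Q = (R_2/R_Q)²(T_2/T_Q)⁴ = (3.13)² × (1.760×10⁴/3.068×10⁴)⁴ = 9.7969 × 0.108300 = 1.061.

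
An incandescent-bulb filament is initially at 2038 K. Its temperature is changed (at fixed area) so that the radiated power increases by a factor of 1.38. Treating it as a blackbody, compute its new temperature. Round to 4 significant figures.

T₂ ≈ 2209 K

P ∝ T⁴, so T₂/T₁ = (P₂/P₁)^(1/4) = (1.38)^(1/4) = 1.08385.
T₂ = 2038 × 1.08385 = 2209 K.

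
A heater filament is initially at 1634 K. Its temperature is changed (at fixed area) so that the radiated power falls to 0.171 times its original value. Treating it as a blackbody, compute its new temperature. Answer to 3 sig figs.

P ∝ T⁴, so T₂/T₁ = (P₂/P₁)^(1/4) = (0.171)^(1/4) = 0.643056.
T₂ = 1634 × 0.643056 = 1.05×10³ K.

T₂ ≈ 1.05×10³ K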